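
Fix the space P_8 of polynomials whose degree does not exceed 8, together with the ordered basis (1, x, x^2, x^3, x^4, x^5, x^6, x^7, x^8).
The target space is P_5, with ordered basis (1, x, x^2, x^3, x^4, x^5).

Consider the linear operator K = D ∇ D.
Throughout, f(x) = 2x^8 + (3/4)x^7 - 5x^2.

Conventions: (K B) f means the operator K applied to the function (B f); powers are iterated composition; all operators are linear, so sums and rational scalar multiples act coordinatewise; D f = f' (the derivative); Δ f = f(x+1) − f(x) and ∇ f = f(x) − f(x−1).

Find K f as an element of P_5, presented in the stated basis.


g(x) = 672x^5 - (3045/2)x^4 + 1925x^3 - 1365x^2 + (1029/2)x - 161/2

D f = 16x^7 + (21/4)x^6 - 10x
∇ D f = 112x^6 - (609/2)x^5 + (1925/4)x^4 - 455x^3 + (1029/4)x^2 - (161/2)x + 3/4
D ∇ D f = 672x^5 - (3045/2)x^4 + 1925x^3 - 1365x^2 + (1029/2)x - 161/2


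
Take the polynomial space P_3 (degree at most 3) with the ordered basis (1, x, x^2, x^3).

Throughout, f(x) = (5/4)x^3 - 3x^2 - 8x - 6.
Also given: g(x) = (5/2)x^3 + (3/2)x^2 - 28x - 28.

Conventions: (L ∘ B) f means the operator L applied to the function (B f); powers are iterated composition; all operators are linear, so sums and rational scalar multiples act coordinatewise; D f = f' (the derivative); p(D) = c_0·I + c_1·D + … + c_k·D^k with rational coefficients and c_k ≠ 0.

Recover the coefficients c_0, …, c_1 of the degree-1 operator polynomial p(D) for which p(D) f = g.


D^0 f = (5/4)x^3 - 3x^2 - 8x - 6
D^1 f = (15/4)x^2 - 6x - 8
matching coefficients of g against c_0 f + c_1 Df + … from the top degree down determines the c_i
solution: c_0 = 2, c_1 = 2

c_0 = 2, c_1 = 2


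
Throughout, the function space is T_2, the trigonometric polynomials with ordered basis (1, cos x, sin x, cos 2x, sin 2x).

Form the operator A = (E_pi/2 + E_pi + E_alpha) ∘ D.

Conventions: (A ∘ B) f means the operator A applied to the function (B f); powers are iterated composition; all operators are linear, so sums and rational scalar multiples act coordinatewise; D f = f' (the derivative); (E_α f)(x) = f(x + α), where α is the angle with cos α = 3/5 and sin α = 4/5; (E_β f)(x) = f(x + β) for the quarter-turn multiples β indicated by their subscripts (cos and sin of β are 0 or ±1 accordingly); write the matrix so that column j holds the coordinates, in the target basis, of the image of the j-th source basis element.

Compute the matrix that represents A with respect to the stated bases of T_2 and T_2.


the matrix is [[0, 0, 0, 0, 0]; [0, -9/5, -2/5, 0, 0]; [0, 2/5, -9/5, 0, 0]; [0, 0, 0, -48/25, -14/25]; [0, 0, 0, 14/25, -48/25]] (rows listed top to bottom)

image of 1: 0
image of cos x: -(9/5)cos x + (2/5)sin x
image of sin x: -(2/5)cos x - (9/5)sin x
image of cos 2x: -(48/25)cos 2x + (14/25)sin 2x
image of sin 2x: -(14/25)cos 2x - (48/25)sin 2x
each image's coordinates form column j of the matrix


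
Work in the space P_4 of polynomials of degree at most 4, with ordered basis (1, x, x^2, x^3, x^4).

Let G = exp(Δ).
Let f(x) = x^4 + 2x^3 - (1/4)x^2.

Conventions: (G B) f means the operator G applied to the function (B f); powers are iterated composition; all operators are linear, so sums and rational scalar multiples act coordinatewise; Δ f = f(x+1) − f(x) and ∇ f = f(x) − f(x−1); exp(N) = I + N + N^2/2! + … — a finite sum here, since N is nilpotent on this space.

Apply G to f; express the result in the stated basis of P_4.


the image equals g(x) = x^4 + 6x^3 + (71/4)x^2 + (63/2)x + 49/2

order-1 term: 4x^3 + 12x^2 + (19/2)x + 11/4
order-2 term: 6x^2 + 18x + 51/4
order-3 term: 4x + 8
order-4 term: 1
the series for exp(Δ) f terminates at order 4
exp(Δ) f = x^4 + 6x^3 + (71/4)x^2 + (63/2)x + 49/2


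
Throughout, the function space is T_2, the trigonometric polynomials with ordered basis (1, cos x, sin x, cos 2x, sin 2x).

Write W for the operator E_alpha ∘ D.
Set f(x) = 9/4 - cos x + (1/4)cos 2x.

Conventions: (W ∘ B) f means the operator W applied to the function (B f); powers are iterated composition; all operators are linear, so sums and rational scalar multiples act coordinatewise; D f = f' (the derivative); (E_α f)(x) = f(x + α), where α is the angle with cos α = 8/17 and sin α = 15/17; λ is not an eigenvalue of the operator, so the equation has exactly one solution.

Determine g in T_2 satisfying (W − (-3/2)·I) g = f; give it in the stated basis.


the image equals g(x) = 3/2 - (42/41)cos x - (32/41)sin x - (93/2930)cos 2x - (322/1465)sin 2x

write g with unknown coordinates in the stated basis and equate coefficients in (W − (-3/2)·I) g = f
solving from the highest basis element down gives g = 3/2 - (42/41)cos x - (32/41)sin x - (93/2930)cos 2x - (322/1465)sin 2x
check: W g = (22/41)cos x + (48/41)sin x + (436/1465)cos 2x + (483/1465)sin 2x
so W g − (-3/2)·g = 9/4 - cos x + (1/4)cos 2x = f ✓


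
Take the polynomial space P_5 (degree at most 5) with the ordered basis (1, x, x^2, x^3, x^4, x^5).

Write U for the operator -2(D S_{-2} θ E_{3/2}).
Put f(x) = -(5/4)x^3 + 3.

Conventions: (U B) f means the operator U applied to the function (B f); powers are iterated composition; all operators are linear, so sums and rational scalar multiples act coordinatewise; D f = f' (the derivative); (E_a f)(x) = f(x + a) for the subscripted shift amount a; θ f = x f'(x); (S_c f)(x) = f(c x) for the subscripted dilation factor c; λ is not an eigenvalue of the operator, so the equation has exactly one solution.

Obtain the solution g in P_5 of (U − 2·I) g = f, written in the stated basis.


write g with unknown coordinates in the stated basis and equate coefficients in (U − 2·I) g = f
solving from the highest basis element down gives g = (5/8)x^3 + 45x^2 - 765x - 20049/16
check: U g = 90x^2 - 1530x - 20025/8
so U g − 2·g = -(5/4)x^3 + 3 = f ✓

the result is g(x) = (5/8)x^3 + 45x^2 - 765x - 20049/16


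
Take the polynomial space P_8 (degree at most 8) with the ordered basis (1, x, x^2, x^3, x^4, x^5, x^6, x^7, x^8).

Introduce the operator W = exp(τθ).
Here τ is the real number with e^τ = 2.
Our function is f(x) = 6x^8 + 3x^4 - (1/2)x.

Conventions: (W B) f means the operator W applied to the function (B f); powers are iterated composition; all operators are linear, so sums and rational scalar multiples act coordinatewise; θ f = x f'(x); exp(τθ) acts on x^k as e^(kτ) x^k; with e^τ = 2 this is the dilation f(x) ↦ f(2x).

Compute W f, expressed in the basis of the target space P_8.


exp(τθ) x^k = e^(kτ) x^k; with e^τ = 2 this sends x^k to 2^k x^k
x ↦ 2 x
x^4 ↦ 16 x^4
x^8 ↦ 256 x^8
applying this coordinatewise to f: exp(τθ) f = 1536x^8 + 48x^4 - x

g(x) = 1536x^8 + 48x^4 - x


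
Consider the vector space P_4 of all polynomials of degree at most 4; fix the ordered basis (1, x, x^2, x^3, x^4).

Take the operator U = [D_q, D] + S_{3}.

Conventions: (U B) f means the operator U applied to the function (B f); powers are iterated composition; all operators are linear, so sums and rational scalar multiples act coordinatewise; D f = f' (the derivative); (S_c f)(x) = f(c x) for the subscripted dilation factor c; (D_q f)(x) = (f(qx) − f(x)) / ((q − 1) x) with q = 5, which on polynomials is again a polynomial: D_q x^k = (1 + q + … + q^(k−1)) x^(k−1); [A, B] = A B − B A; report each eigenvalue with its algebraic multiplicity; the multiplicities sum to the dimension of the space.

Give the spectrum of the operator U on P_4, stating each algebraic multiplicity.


image of 1: 1
image of x: 3x
image of x^2: 9x^2 - 4
image of x^3: 27x^3 - 44x
image of x^4: 81x^4 - 344x^2
the matrix is upper triangular; its diagonal is (1, 3, 9, 27, 81)
for a triangular matrix the eigenvalues are the diagonal entries, with algebraic multiplicity their repetition count

λ = 1 (multiplicity 1), λ = 3 (multiplicity 1), λ = 9 (multiplicity 1), λ = 27 (multiplicity 1), λ = 81 (multiplicity 1)


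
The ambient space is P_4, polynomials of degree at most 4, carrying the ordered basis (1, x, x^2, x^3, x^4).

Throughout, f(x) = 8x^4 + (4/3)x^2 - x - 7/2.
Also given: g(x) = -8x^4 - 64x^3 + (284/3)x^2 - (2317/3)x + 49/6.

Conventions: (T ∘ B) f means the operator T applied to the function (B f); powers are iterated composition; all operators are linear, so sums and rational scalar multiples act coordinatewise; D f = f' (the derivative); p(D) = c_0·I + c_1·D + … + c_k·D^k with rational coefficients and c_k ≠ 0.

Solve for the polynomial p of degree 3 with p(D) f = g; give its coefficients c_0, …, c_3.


D^0 f = 8x^4 + (4/3)x^2 - x - 7/2
D^1 f = 32x^3 + (8/3)x - 1
D^2 f = 96x^2 + 8/3
D^3 f = 192x
matching coefficients of g against c_0 f + c_1 Df + … from the top degree down determines the c_i
solution: c_0 = -1, c_1 = -2, c_2 = 1, c_3 = -4

p(D) = -I − 2·D + D^2 − 4·D^3, i.e. c_0 = -1, c_1 = -2, c_2 = 1, c_3 = -4


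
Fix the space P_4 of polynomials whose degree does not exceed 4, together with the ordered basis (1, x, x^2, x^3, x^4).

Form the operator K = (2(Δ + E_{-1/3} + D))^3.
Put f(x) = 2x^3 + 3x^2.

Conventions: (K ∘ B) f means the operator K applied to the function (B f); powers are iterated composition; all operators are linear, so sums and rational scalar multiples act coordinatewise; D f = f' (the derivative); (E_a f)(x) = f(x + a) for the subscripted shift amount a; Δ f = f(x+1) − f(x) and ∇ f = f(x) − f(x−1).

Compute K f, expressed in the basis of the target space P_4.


Δ f = 6x^2 + 12x + 5
E_{-1/3} f = 2x^3 + x^2 - (4/3)x + 7/27
D f = 6x^2 + 6x
(Δ + E_{-1/3} + D) f = 2x^3 + 13x^2 + (50/3)x + 142/27
(2(Δ + E_{-1/3} + D)) f = 4x^3 + 26x^2 + (100/3)x + 284/27
Δ (2(Δ + E_{-1/3} + D)) f = 12x^2 + 64x + 190/3
E_{-1/3} (2(Δ + E_{-1/3} + D)) f = 4x^3 + 22x^2 + (52/3)x + 58/27
D (2(Δ + E_{-1/3} + D)) f = 12x^2 + 52x + 100/3
(Δ + E_{-1/3} + D) (2(Δ + E_{-1/3} + D)) f = 4x^3 + 46x^2 + (400/3)x + 2668/27
(2(Δ + E_{-1/3} + D)) (2(Δ + E_{-1/3} + D)) f = 8x^3 + 92x^2 + (800/3)x + 5336/27
Δ (2(Δ + E_{-1/3} + D)) (2(Δ + E_{-1/3} + D)) f = 24x^2 + 208x + 1100/3
E_{-1/3} (2(Δ + E_{-1/3} + D)) (2(Δ + E_{-1/3} + D)) f = 8x^3 + 84x^2 + 208x + 356/3
D (2(Δ + E_{-1/3} + D)) (2(Δ + E_{-1/3} + D)) f = 24x^2 + 184x + 800/3
(Δ + E_{-1/3} + D) (2(Δ + E_{-1/3} + D)) (2(Δ + E_{-1/3} + D)) f = 8x^3 + 132x^2 + 600x + 752
(2(Δ + E_{-1/3} + D)) (2(Δ + E_{-1/3} + D)) (2(Δ + E_{-1/3} + D)) f = 16x^3 + 264x^2 + 1200x + 1504

the result is g(x) = 16x^3 + 264x^2 + 1200x + 1504


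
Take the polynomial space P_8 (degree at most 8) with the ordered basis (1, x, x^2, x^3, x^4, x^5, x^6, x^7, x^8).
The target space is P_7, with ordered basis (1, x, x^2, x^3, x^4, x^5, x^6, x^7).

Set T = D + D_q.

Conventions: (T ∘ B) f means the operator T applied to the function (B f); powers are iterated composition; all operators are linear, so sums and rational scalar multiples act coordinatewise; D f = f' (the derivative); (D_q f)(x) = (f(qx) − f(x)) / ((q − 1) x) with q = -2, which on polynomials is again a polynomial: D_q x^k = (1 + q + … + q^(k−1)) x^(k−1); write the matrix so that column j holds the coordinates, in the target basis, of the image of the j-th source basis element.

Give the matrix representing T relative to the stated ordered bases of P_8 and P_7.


image of 1: 0
image of x: 2
image of x^2: x
image of x^3: 6x^2
image of x^4: -x^3
image of x^5: 16x^4
image of x^6: -15x^5
image of x^7: 50x^6
image of x^8: -77x^7
each image's coordinates form column j of the matrix

the matrix is [[0, 2, 0, 0, 0, 0, 0, 0, 0]; [0, 0, 1, 0, 0, 0, 0, 0, 0]; [0, 0, 0, 6, 0, 0, 0, 0, 0]; [0, 0, 0, 0, -1, 0, 0, 0, 0]; [0, 0, 0, 0, 0, 16, 0, 0, 0]; [0, 0, 0, 0, 0, 0, -15, 0, 0]; [0, 0, 0, 0, 0, 0, 0, 50, 0]; [0, 0, 0, 0, 0, 0, 0, 0, -77]] (rows listed top to bottom)


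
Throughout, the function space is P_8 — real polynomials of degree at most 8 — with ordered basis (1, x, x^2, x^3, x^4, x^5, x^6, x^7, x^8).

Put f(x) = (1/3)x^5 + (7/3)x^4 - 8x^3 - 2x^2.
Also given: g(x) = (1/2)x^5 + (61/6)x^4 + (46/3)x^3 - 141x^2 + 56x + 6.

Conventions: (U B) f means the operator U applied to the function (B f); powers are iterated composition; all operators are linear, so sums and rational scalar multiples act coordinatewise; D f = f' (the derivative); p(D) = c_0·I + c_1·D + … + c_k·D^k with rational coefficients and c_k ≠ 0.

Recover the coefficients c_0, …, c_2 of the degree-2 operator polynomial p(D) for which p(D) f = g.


p(D) = (3/2)·I + 4·D − (3/2)·D^2, i.e. c_0 = 3/2, c_1 = 4, c_2 = -3/2

D^0 f = (1/3)x^5 + (7/3)x^4 - 8x^3 - 2x^2
D^1 f = (5/3)x^4 + (28/3)x^3 - 24x^2 - 4x
D^2 f = (20/3)x^3 + 28x^2 - 48x - 4
matching coefficients of g against c_0 f + c_1 Df + … from the top degree down determines the c_i
solution: c_0 = 3/2, c_1 = 4, c_2 = -3/2


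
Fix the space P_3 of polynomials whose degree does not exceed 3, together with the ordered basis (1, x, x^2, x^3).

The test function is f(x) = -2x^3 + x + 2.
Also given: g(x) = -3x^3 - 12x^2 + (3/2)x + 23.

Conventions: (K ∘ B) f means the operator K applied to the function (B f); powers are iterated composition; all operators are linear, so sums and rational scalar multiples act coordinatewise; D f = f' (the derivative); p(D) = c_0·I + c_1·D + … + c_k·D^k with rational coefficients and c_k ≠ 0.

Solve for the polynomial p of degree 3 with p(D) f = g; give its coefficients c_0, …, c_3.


p(D) = (3/2)·I + 2·D − (3/2)·D^3, i.e. c_0 = 3/2, c_1 = 2, c_2 = 0, c_3 = -3/2

D^0 f = -2x^3 + x + 2
D^1 f = -6x^2 + 1
D^2 f = -12x
D^3 f = -12
matching coefficients of g against c_0 f + c_1 Df + … from the top degree down determines the c_i
solution: c_0 = 3/2, c_1 = 2, c_2 = 0, c_3 = -3/2


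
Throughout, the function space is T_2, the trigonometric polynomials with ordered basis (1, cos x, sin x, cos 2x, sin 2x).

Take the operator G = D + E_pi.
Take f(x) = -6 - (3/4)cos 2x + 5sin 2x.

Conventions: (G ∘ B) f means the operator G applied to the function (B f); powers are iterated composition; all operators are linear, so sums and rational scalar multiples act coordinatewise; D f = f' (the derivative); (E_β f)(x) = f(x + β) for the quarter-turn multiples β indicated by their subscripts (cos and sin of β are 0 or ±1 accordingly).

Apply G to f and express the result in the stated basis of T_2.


D f = 10cos 2x + (3/2)sin 2x
E_pi f = -6 - (3/4)cos 2x + 5sin 2x
(D + E_pi) f = -6 + (37/4)cos 2x + (13/2)sin 2x

g(x) = -6 + (37/4)cos 2x + (13/2)sin 2x


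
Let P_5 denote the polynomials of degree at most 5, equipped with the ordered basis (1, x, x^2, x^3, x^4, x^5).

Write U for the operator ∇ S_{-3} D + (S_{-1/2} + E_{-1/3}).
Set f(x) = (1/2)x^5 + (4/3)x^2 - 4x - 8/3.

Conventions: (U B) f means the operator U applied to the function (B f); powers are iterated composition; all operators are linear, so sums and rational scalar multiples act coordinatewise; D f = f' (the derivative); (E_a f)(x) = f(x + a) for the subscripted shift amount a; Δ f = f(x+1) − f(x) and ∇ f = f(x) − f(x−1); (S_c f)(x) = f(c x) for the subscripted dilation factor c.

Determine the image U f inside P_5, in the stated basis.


D f = (5/2)x^4 + (8/3)x - 4
S_{-3} D f = (405/2)x^4 - 8x - 4
∇ S_{-3} D f = 810x^3 - 1215x^2 + 810x - 421/2
S_{-1/2} f = -(1/64)x^5 + (1/3)x^2 + 2x - 8/3
E_{-1/3} f = (1/2)x^5 - (5/6)x^4 + (5/9)x^3 + (31/27)x^2 - (787/162)x - 577/486
(S_{-1/2} + E_{-1/3}) f = (31/64)x^5 - (5/6)x^4 + (5/9)x^3 + (40/27)x^2 - (463/162)x - 1873/486
(∇ S_{-3} D + (S_{-1/2} + E_{-1/3})) f = (31/64)x^5 - (5/6)x^4 + (7295/9)x^3 - (32765/27)x^2 + (130757/162)x - 52088/243

the image equals g(x) = (31/64)x^5 - (5/6)x^4 + (7295/9)x^3 - (32765/27)x^2 + (130757/162)x - 52088/243


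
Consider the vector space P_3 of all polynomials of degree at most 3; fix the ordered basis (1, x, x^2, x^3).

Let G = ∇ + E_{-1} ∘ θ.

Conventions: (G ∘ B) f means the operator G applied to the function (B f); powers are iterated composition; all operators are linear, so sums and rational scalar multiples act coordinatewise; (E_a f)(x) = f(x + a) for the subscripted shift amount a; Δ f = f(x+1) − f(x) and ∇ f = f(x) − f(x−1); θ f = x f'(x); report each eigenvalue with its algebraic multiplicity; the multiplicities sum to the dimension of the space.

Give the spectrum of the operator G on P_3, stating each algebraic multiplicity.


λ = 0 (multiplicity 1), λ = 1 (multiplicity 1), λ = 2 (multiplicity 1), λ = 3 (multiplicity 1)

image of 1: 0
image of x: x
image of x^2: 2x^2 - 2x + 1
image of x^3: 3x^3 - 6x^2 + 6x - 2
the matrix is upper triangular; its diagonal is (0, 1, 2, 3)
for a triangular matrix the eigenvalues are the diagonal entries, with algebraic multiplicity their repetition count


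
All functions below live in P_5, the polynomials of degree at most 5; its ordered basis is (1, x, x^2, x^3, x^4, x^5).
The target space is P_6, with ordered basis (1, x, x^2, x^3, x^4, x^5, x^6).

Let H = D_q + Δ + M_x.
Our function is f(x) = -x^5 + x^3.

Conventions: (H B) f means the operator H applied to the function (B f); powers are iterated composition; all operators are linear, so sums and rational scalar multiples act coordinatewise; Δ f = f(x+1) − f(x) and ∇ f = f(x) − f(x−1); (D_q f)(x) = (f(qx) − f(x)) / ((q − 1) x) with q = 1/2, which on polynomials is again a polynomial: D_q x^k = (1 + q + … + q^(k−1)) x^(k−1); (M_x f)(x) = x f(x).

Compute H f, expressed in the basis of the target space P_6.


D_q f = -(31/16)x^4 + (7/4)x^2
Δ f = -5x^4 - 10x^3 - 7x^2 - 2x
M_x f = -x^6 + x^4
(D_q + Δ + M_x) f = -x^6 - (95/16)x^4 - 10x^3 - (21/4)x^2 - 2x

g(x) = -x^6 - (95/16)x^4 - 10x^3 - (21/4)x^2 - 2x


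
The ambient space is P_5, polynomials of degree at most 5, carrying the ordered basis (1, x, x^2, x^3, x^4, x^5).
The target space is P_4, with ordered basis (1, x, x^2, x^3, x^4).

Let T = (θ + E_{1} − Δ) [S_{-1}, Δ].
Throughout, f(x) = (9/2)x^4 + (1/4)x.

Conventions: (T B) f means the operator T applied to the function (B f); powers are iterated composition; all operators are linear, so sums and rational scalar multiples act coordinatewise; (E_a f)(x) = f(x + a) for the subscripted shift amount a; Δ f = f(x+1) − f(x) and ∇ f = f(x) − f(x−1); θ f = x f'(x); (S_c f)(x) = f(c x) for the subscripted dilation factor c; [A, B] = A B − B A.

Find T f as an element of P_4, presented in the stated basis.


Δ f = 18x^3 + 27x^2 + 18x + 19/4
S_{-1} Δ f = -18x^3 + 27x^2 - 18x + 19/4
S_{-1} f = (9/2)x^4 - (1/4)x
Δ S_{-1} f = 18x^3 + 27x^2 + 18x + 17/4
[S_{-1}, Δ] f = -36x^3 - 36x + 1/2
θ [S_{-1}, Δ] f = -108x^3 - 36x
E_{1} [S_{-1}, Δ] f = -36x^3 - 108x^2 - 144x - 143/2
Δ [S_{-1}, Δ] f = -108x^2 - 108x - 72
(-Δ) [S_{-1}, Δ] f = 108x^2 + 108x + 72
(θ + E_{1} − Δ) [S_{-1}, Δ] f = -144x^3 - 72x + 1/2

g(x) = -144x^3 - 72x + 1/2


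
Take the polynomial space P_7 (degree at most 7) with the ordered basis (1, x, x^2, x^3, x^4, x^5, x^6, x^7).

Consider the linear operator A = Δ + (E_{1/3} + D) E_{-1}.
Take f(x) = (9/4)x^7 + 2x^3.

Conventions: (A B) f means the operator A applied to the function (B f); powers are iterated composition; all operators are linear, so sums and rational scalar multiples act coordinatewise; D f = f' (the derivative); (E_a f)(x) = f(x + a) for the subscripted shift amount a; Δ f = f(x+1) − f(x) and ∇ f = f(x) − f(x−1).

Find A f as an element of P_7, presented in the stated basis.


the result is g(x) = (9/4)x^7 + 21x^6 - (105/4)x^5 + (875/3)x^4 - (7873/36)x^3 + (5135/18)x^2 - (26147/324)x + 6142/243

Δ f = (63/4)x^6 + (189/4)x^5 + (315/4)x^4 + (315/4)x^3 + (213/4)x^2 + (87/4)x + 17/4
E_{-1} f = (9/4)x^7 - (63/4)x^6 + (189/4)x^5 - (315/4)x^4 + (323/4)x^3 - (213/4)x^2 + (87/4)x - 17/4
E_{1/3} E_{-1} f = (9/4)x^7 - (21/2)x^6 + 21x^5 - (70/3)x^4 + (158/9)x^3 - (92/9)x^2 + (328/81)x - 176/243
D E_{-1} f = (63/4)x^6 - (189/2)x^5 + (945/4)x^4 - 315x^3 + (969/4)x^2 - (213/2)x + 87/4
(E_{1/3} + D) E_{-1} f = (9/4)x^7 + (21/4)x^6 - (147/2)x^5 + (2555/12)x^4 - (2677/9)x^3 + (8353/36)x^2 - (16597/162)x + 20437/972
(Δ + (E_{1/3} + D) E_{-1}) f = (9/4)x^7 + 21x^6 - (105/4)x^5 + (875/3)x^4 - (7873/36)x^3 + (5135/18)x^2 - (26147/324)x + 6142/243


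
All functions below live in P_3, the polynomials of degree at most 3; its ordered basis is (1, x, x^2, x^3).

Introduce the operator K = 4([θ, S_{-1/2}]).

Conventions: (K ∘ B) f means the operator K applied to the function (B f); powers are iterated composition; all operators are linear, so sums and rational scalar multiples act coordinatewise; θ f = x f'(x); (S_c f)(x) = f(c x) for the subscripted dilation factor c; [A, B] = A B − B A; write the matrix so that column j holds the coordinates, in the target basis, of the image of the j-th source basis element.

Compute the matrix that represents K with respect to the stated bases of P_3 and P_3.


image of 1: 0
image of x: 0
image of x^2: 0
image of x^3: 0
each image's coordinates form column j of the matrix

the matrix is [[0, 0, 0, 0]; [0, 0, 0, 0]; [0, 0, 0, 0]; [0, 0, 0, 0]] (rows listed top to bottom)


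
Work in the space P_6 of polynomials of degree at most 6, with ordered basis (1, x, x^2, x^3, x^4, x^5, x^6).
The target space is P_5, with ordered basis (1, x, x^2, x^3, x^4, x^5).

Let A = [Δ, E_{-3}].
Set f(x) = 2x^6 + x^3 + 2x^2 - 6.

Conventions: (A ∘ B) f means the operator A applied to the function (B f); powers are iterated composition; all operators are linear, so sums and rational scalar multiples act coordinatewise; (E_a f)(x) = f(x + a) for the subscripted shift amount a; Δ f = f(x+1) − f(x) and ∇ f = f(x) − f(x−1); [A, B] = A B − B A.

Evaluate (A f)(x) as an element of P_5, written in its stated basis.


the result is g(x) = 0

E_{-3} f = 2x^6 - 36x^5 + 270x^4 - 1079x^3 + 2423x^2 - 2901x + 1443
Δ E_{-3} f = 12x^5 - 150x^4 + 760x^3 - 1947x^2 + 2521x - 1321
Δ f = 12x^5 + 30x^4 + 40x^3 + 33x^2 + 19x + 5
E_{-3} Δ f = 12x^5 - 150x^4 + 760x^3 - 1947x^2 + 2521x - 1321
[Δ, E_{-3}] f = 0


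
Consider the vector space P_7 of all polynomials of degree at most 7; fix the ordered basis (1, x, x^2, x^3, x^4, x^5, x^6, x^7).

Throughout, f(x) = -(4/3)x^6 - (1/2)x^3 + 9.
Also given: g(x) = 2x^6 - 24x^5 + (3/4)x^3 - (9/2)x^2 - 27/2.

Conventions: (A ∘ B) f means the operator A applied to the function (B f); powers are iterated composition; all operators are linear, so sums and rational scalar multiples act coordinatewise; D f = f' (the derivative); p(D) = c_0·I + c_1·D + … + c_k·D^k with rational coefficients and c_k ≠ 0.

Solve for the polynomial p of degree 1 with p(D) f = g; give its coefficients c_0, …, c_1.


D^0 f = -(4/3)x^6 - (1/2)x^3 + 9
D^1 f = -8x^5 - (3/2)x^2
matching coefficients of g against c_0 f + c_1 Df + … from the top degree down determines the c_i
solution: c_0 = -3/2, c_1 = 3

c_0 = -3/2, c_1 = 3


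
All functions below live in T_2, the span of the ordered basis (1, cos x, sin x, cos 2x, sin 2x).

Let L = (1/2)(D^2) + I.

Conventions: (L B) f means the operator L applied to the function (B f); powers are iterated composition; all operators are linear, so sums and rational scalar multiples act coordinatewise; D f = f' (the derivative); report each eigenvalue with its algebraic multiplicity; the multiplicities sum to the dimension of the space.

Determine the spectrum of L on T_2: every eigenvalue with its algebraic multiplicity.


image of 1: 1
image of cos x: (1/2)cos x
image of sin x: (1/2)sin x
image of cos 2x: -cos 2x
image of sin 2x: -sin 2x
the matrix is diagonal; its diagonal is (1, 1/2, 1/2, -1, -1)
for a triangular matrix the eigenvalues are the diagonal entries, with algebraic multiplicity their repetition count

λ = -1 (multiplicity 2), λ = 1/2 (multiplicity 2), λ = 1 (multiplicity 1)


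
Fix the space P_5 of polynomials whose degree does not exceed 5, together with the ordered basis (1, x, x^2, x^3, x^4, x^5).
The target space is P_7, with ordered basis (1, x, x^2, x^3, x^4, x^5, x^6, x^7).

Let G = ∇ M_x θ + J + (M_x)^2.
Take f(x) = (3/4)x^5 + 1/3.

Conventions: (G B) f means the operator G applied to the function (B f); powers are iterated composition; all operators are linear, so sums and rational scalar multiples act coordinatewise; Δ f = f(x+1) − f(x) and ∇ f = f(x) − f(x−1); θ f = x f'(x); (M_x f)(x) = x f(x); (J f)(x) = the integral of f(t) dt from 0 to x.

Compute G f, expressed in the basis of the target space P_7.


θ f = (15/4)x^5
M_x θ f = (15/4)x^6
∇ M_x θ f = (45/2)x^5 - (225/4)x^4 + 75x^3 - (225/4)x^2 + (45/2)x - 15/4
J f = (1/8)x^6 + (1/3)x
M_x f = (3/4)x^6 + (1/3)x
M_x M_x f = (3/4)x^7 + (1/3)x^2
(∇ M_x θ + J + (M_x)^2) f = (3/4)x^7 + (1/8)x^6 + (45/2)x^5 - (225/4)x^4 + 75x^3 - (671/12)x^2 + (137/6)x - 15/4

the image equals g(x) = (3/4)x^7 + (1/8)x^6 + (45/2)x^5 - (225/4)x^4 + 75x^3 - (671/12)x^2 + (137/6)x - 15/4


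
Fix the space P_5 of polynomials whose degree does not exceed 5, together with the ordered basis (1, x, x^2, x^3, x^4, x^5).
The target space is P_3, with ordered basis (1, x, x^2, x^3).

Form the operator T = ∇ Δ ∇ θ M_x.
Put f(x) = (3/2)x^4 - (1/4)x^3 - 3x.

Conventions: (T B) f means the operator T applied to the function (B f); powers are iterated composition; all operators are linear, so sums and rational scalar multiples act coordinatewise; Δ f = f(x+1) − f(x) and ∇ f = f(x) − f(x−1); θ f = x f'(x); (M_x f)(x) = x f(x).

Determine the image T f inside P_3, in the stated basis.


M_x f = (3/2)x^5 - (1/4)x^4 - 3x^2
θ M_x f = (15/2)x^5 - x^4 - 6x^2
∇ θ M_x f = (75/2)x^4 - 79x^3 + 81x^2 - (107/2)x + 29/2
Δ ∇ θ M_x f = 150x^3 - 12x^2 + 75x - 14
∇ Δ ∇ θ M_x f = 450x^2 - 474x + 237

the image equals g(x) = 450x^2 - 474x + 237


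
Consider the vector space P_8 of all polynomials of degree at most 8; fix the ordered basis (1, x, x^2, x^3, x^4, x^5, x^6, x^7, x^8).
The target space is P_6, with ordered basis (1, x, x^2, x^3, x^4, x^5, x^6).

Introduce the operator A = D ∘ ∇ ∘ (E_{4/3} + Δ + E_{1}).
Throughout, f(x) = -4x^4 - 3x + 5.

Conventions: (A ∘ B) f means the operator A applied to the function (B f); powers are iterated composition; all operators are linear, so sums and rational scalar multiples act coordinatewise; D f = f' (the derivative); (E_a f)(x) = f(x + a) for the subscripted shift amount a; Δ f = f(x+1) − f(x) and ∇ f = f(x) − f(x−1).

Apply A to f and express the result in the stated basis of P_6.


E_{4/3} f = -4x^4 - (64/3)x^3 - (128/3)x^2 - (1105/27)x - 943/81
Δ f = -16x^3 - 24x^2 - 16x - 7
E_{1} f = -4x^4 - 16x^3 - 24x^2 - 19x - 2
(E_{4/3} + Δ + E_{1}) f = -8x^4 - (160/3)x^3 - (272/3)x^2 - (2050/27)x - 1672/81
∇ (E_{4/3} + Δ + E_{1}) f = -32x^3 - 112x^2 - (160/3)x - 826/27
D ∇ (E_{4/3} + Δ + E_{1}) f = -96x^2 - 224x - 160/3

the result is g(x) = -96x^2 - 224x - 160/3


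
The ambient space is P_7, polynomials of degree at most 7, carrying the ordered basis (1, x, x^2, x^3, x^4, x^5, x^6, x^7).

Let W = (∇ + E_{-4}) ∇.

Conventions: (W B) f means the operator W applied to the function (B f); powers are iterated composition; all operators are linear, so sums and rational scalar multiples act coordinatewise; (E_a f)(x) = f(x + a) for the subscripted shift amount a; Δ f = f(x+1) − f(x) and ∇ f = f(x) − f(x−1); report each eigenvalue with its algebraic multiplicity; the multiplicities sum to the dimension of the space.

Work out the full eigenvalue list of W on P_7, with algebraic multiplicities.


λ = 0 (multiplicity 8)

image of 1: 0
image of x: 1
image of x^2: 2x - 7
image of x^3: 3x^2 - 21x + 55
image of x^4: 4x^3 - 42x^2 + 220x - 355
image of x^5: 5x^4 - 70x^3 + 550x^2 - 1775x + 2071
image of x^6: 6x^5 - 105x^4 + 1100x^3 - 5325x^2 + 12426x - 11467
image of x^7: 7x^6 - 147x^5 + 1925x^4 - 12425x^3 + 43491x^2 - 80269x + 61615
the matrix is upper triangular; its diagonal is (0, 0, 0, 0, 0, 0, 0, 0)
for a triangular matrix the eigenvalues are the diagonal entries, with algebraic multiplicity their repetition count


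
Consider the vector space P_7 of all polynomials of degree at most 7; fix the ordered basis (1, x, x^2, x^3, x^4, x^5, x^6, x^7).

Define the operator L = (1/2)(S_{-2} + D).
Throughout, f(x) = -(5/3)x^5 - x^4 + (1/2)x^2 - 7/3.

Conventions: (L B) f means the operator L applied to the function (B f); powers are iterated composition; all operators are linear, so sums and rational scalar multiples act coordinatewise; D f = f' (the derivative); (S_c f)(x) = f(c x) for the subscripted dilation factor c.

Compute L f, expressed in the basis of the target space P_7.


the image equals g(x) = (80/3)x^5 - (73/6)x^4 - 2x^3 + x^2 + (1/2)x - 7/6

S_{-2} f = (160/3)x^5 - 16x^4 + 2x^2 - 7/3
D f = -(25/3)x^4 - 4x^3 + x
(S_{-2} + D) f = (160/3)x^5 - (73/3)x^4 - 4x^3 + 2x^2 + x - 7/3
((1/2)(S_{-2} + D)) f = (80/3)x^5 - (73/6)x^4 - 2x^3 + x^2 + (1/2)x - 7/6


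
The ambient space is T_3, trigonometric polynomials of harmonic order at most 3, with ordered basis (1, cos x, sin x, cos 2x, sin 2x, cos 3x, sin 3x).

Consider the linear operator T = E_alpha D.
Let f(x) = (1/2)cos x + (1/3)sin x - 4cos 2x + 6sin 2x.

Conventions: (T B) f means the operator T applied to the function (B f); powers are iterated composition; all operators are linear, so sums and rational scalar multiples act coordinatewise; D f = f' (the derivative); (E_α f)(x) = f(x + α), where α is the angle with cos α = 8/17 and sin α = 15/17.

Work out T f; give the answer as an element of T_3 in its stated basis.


the image equals g(x) = -(29/102)cos x - (9/17)sin x - (12/289)cos 2x - (4168/289)sin 2x

D f = (1/3)cos x - (1/2)sin x + 12cos 2x + 8sin 2x
E_alpha D f = -(29/102)cos x - (9/17)sin x - (12/289)cos 2x - (4168/289)sin 2x


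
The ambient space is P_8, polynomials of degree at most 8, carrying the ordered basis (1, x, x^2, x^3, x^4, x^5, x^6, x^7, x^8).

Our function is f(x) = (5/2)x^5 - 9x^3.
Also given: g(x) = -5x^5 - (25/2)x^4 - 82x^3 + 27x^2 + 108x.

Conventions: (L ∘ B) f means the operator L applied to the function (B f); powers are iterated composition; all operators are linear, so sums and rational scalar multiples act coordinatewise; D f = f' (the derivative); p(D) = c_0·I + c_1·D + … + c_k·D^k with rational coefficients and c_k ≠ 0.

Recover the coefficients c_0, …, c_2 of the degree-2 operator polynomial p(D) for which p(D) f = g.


p(D) = -2·I − D − 2·D^2, i.e. c_0 = -2, c_1 = -1, c_2 = -2

D^0 f = (5/2)x^5 - 9x^3
D^1 f = (25/2)x^4 - 27x^2
D^2 f = 50x^3 - 54x
matching coefficients of g against c_0 f + c_1 Df + … from the top degree down determines the c_i
solution: c_0 = -2, c_1 = -1, c_2 = -2


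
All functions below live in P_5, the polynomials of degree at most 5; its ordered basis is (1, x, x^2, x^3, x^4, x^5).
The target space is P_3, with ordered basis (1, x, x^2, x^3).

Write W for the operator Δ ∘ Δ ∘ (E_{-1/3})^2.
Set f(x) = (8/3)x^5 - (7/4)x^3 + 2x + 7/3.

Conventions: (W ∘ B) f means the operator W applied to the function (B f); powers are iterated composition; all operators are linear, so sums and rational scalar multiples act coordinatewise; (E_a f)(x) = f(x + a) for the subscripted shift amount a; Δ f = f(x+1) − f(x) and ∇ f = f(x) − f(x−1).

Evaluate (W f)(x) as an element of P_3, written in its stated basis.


E_{-1/3} f = (8/3)x^5 - (40/9)x^4 + (131/108)x^3 + (247/324)x^2 + (1537/972)x + 5017/2916
E_{-1/3} E_{-1/3} f = (8/3)x^5 - (80/9)x^4 + (1091/108)x^3 - (713/162)x^2 + (559/243)x + 851/729
Δ (E_{-1/3})^2 f = (40/3)x^4 - (80/9)x^3 + (131/36)x^2 - (233/324)x + 1729/972
Δ Δ (E_{-1/3})^2 f = (160/3)x^3 + (160/3)x^2 + (611/18)x + 1193/162

the image equals g(x) = (160/3)x^3 + (160/3)x^2 + (611/18)x + 1193/162


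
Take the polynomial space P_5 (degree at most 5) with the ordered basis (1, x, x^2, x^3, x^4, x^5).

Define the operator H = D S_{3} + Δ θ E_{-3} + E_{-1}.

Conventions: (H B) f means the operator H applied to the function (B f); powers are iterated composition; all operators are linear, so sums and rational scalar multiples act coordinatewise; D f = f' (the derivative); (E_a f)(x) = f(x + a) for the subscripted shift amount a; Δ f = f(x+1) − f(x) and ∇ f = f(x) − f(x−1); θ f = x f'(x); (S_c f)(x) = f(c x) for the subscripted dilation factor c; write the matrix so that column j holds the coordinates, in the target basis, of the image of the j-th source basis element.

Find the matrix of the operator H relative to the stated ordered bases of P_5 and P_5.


image of 1: 1
image of x: x + 3
image of x^2: x^2 + 20x - 3
image of x^3: x^3 + 87x^2 - 24x + 11
image of x^4: x^4 + 336x^3 - 78x^2 + 120x - 31
image of x^5: x^5 + 1235x^4 - 180x^3 + 490x^2 - 480x + 79
each image's coordinates form column j of the matrix

the matrix is [[1, 3, -3, 11, -31, 79]; [0, 1, 20, -24, 120, -480]; [0, 0, 1, 87, -78, 490]; [0, 0, 0, 1, 336, -180]; [0, 0, 0, 0, 1, 1235]; [0, 0, 0, 0, 0, 1]] (rows listed top to bottom)


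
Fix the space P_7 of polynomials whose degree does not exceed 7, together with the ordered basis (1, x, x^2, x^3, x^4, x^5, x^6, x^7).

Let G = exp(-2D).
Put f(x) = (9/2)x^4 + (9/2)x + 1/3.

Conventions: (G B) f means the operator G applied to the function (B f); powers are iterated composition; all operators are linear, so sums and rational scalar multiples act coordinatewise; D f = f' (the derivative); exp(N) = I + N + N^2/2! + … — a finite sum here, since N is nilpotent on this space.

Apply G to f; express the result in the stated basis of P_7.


order-1 term: -36x^3 - 9
order-2 term: 108x^2
order-3 term: -144x
order-4 term: 72
the series for exp(-2D) f terminates at order 4
exp(-2D) f = (9/2)x^4 - 36x^3 + 108x^2 - (279/2)x + 190/3

the result is g(x) = (9/2)x^4 - 36x^3 + 108x^2 - (279/2)x + 190/3


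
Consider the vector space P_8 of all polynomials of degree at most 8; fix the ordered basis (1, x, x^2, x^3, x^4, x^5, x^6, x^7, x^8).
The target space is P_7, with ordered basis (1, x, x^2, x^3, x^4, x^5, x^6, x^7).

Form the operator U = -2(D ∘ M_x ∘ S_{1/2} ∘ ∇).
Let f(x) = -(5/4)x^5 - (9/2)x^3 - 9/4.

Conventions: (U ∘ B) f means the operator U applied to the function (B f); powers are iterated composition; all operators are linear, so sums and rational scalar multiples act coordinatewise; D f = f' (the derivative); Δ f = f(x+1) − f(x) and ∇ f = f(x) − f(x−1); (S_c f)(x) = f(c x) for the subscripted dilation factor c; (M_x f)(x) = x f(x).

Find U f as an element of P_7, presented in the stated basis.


∇ f = -(25/4)x^4 + (25/2)x^3 - 26x^2 + (79/4)x - 23/4
S_{1/2} ∇ f = -(25/64)x^4 + (25/16)x^3 - (13/2)x^2 + (79/8)x - 23/4
M_x S_{1/2} ∇ f = -(25/64)x^5 + (25/16)x^4 - (13/2)x^3 + (79/8)x^2 - (23/4)x
D M_x S_{1/2} ∇ f = -(125/64)x^4 + (25/4)x^3 - (39/2)x^2 + (79/4)x - 23/4
(-2(D ∘ M_x ∘ S_{1/2} ∘ ∇)) f = (125/32)x^4 - (25/2)x^3 + 39x^2 - (79/2)x + 23/2

the image equals g(x) = (125/32)x^4 - (25/2)x^3 + 39x^2 - (79/2)x + 23/2


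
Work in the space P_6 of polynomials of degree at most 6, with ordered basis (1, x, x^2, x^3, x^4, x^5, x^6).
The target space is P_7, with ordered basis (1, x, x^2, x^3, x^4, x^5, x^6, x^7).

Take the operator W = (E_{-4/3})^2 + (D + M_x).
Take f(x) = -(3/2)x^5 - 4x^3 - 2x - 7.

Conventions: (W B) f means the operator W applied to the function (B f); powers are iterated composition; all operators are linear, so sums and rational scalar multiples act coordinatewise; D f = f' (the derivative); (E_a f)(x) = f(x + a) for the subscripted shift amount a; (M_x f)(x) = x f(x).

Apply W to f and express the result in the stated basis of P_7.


E_{-4/3} f = -(3/2)x^5 + 10x^4 - (92/3)x^3 + (464/9)x^2 - (1270/27)x + 929/81
E_{-4/3} E_{-4/3} f = -(3/2)x^5 + 20x^4 - (332/3)x^3 + (2848/9)x^2 - (12598/27)x + 22393/81
D f = -(15/2)x^4 - 12x^2 - 2
M_x f = -(3/2)x^6 - 4x^4 - 2x^2 - 7x
(D + M_x) f = -(3/2)x^6 - (23/2)x^4 - 14x^2 - 7x - 2
((E_{-4/3})^2 + (D + M_x)) f = -(3/2)x^6 - (3/2)x^5 + (17/2)x^4 - (332/3)x^3 + (2722/9)x^2 - (12787/27)x + 22231/81

g(x) = -(3/2)x^6 - (3/2)x^5 + (17/2)x^4 - (332/3)x^3 + (2722/9)x^2 - (12787/27)x + 22231/81


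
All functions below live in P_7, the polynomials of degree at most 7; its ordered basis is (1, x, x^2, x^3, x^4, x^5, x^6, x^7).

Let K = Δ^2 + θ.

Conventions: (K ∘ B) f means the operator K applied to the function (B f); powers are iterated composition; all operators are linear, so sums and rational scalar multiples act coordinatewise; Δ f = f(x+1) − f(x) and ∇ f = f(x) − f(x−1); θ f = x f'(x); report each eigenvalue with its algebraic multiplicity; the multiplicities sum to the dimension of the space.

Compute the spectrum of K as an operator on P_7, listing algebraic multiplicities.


image of 1: 0
image of x: x
image of x^2: 2x^2 + 2
image of x^3: 3x^3 + 6x + 6
image of x^4: 4x^4 + 12x^2 + 24x + 14
image of x^5: 5x^5 + 20x^3 + 60x^2 + 70x + 30
image of x^6: 6x^6 + 30x^4 + 120x^3 + 210x^2 + 180x + 62
image of x^7: 7x^7 + 42x^5 + 210x^4 + 490x^3 + 630x^2 + 434x + 126
the matrix is upper triangular; its diagonal is (0, 1, 2, 3, 4, 5, 6, 7)
for a triangular matrix the eigenvalues are the diagonal entries, with algebraic multiplicity their repetition count

λ = 0 (multiplicity 1), λ = 1 (multiplicity 1), λ = 2 (multiplicity 1), λ = 3 (multiplicity 1), λ = 4 (multiplicity 1), λ = 5 (multiplicity 1), λ = 6 (multiplicity 1), λ = 7 (multiplicity 1)


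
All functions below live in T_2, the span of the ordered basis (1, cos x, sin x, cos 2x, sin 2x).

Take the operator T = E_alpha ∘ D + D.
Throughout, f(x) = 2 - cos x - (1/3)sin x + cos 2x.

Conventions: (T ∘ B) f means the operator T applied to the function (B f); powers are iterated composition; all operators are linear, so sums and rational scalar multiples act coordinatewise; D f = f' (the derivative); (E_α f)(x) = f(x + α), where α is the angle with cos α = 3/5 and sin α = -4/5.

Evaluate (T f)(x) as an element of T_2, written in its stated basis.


D f = -(1/3)cos x + sin x - 2sin 2x
E_alpha D f = -cos x + (1/3)sin x + (48/25)cos 2x + (14/25)sin 2x
D f = -(1/3)cos x + sin x - 2sin 2x
(E_alpha ∘ D + D) f = -(4/3)cos x + (4/3)sin x + (48/25)cos 2x - (36/25)sin 2x

g(x) = -(4/3)cos x + (4/3)sin x + (48/25)cos 2x - (36/25)sin 2x


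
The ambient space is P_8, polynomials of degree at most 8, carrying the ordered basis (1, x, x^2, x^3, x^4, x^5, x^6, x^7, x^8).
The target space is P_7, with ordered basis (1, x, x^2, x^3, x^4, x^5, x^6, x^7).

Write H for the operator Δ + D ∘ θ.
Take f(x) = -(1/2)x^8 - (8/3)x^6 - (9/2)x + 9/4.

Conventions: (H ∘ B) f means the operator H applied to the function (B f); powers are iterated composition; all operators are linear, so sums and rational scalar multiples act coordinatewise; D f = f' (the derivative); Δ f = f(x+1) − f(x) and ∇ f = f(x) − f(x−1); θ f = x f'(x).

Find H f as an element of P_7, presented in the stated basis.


the image equals g(x) = -36x^7 - 14x^6 - 140x^5 - 75x^4 - (244/3)x^3 - 54x^2 - 20x - 73/6

Δ f = -4x^7 - 14x^6 - 44x^5 - 75x^4 - (244/3)x^3 - 54x^2 - 20x - 23/3
θ f = -4x^8 - 16x^6 - (9/2)x
D θ f = -32x^7 - 96x^5 - 9/2
(Δ + D ∘ θ) f = -36x^7 - 14x^6 - 140x^5 - 75x^4 - (244/3)x^3 - 54x^2 - 20x - 73/6


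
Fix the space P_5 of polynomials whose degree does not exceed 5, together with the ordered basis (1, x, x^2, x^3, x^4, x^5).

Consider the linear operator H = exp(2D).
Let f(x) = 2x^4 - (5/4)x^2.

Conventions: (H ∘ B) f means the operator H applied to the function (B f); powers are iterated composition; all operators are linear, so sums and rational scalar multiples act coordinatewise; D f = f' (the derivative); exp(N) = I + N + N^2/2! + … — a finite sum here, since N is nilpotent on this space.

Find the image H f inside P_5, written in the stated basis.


the result is g(x) = 2x^4 + 16x^3 + (187/4)x^2 + 59x + 27

order-1 term: 16x^3 - 5x
order-2 term: 48x^2 - 5
order-3 term: 64x
order-4 term: 32
the series for exp(2D) f terminates at order 4
exp(2D) f = 2x^4 + 16x^3 + (187/4)x^2 + 59x + 27


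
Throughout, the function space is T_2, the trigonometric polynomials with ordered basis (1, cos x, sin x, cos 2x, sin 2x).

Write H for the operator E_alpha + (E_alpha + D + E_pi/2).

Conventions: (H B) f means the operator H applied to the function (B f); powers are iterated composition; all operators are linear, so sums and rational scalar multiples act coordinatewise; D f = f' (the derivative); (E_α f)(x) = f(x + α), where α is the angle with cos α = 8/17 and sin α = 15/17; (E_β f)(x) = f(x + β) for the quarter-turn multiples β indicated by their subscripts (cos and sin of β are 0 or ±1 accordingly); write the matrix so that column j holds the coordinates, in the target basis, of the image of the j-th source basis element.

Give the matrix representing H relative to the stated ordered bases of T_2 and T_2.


the matrix is [[3, 0, 0, 0, 0]; [0, 16/17, 64/17, 0, 0]; [0, -64/17, 16/17, 0, 0]; [0, 0, 0, -611/289, 1058/289]; [0, 0, 0, -1058/289, -611/289]] (rows listed top to bottom)

image of 1: 3
image of cos x: (16/17)cos x - (64/17)sin x
image of sin x: (64/17)cos x + (16/17)sin x
image of cos 2x: -(611/289)cos 2x - (1058/289)sin 2x
image of sin 2x: (1058/289)cos 2x - (611/289)sin 2x
each image's coordinates form column j of the matrix
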